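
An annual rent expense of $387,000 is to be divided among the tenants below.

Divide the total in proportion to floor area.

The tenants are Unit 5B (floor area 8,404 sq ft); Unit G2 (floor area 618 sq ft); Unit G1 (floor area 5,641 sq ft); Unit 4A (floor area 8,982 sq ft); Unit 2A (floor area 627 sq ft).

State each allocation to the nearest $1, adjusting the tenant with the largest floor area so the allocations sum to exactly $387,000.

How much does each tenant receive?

Floor area total: 8,404 + 618 + 5,641 + 8,982 + 627 = 24,272.
Unrounded shares: Unit 5B 133,995.88; Unit G2 9,853.58; Unit G1 89,941.78; Unit 4A 143,211.68; Unit 2A 9,997.07.
Rounded to nearest $1: Unit 5B $133,996; Unit G2 $9,854; Unit G1 $89,942; Unit 4A $143,212; Unit 2A $9,997. Sum = $387,001.
Difference $387,000 − $387,001 = −$1 applied to largest floor area (Unit 4A): Unit 4A becomes $143,211.

Unit 5B: $133,996 · Unit G2: $9,854 · Unit G1: $89,942 · Unit 4A: $143,211 · Unit 2A: $9,997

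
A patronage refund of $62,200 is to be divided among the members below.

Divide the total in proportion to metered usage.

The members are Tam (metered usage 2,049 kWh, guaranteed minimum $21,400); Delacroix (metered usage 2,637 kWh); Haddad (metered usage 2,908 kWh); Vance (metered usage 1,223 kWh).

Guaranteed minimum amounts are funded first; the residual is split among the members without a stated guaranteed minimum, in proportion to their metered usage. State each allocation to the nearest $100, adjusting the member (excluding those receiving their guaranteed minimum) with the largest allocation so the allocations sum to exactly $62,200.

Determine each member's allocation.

Minimums first: Tam $21,400. Remaining pool $40,800.
Remaining pool split over remaining metered usage 6,768: Delacroix 15,896.81 → $15,900; Haddad 17,530.50 → $17,500; Vance 7,372.70 → $7,400.

Tam: $21,400 · Delacroix: $15,900 · Haddad: $17,500 · Vance: $7,400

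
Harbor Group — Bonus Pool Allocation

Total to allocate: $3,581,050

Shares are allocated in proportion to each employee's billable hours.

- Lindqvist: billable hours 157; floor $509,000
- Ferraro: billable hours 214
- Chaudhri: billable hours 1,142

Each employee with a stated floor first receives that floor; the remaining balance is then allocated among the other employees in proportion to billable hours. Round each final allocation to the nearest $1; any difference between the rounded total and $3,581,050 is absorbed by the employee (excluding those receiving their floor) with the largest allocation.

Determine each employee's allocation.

Lindqvist: $509,000 · Ferraro: $484,822 · Chaudhri: $2,587,228

Fund the minimums — Lindqvist $509,000. Remaining pool $3,072,050.
Remaining pool split over remaining billable hours 1,356: Ferraro 484,822.05 → $484,822; Chaudhri 2,587,227.95 → $2,587,228.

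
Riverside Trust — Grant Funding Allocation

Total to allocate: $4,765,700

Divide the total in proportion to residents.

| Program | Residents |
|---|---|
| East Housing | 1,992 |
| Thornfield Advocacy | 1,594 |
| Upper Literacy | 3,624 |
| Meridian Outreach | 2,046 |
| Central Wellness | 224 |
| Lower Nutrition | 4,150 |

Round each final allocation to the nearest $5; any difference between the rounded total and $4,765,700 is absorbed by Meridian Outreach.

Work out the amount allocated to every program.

East Housing: $696,500 · Thornfield Advocacy: $557,340 · Upper Literacy: $1,267,125 · Meridian Outreach: $715,375 · Central Wellness: $78,320 · Lower Nutrition: $1,451,040

Combined residents = 13,630.
Pro-rata amounts: East Housing 1,992/13,630 × $4,765,700 = 696,498.49; Thornfield Advocacy 1,594/13,630 × $4,765,700 = 557,338.65; Upper Literacy 3,624/13,630 × $4,765,700 = 1,267,123.76; Meridian Outreach 2,046/13,630 × $4,765,700 = 715,379.47; Central Wellness 224/13,630 × $4,765,700 = 78,321.12; Lower Nutrition 4,150/13,630 × $4,765,700 = 1,451,038.52.
At nearest $5: East Housing $696,500; Thornfield Advocacy $557,340; Upper Literacy $1,267,125; Meridian Outreach $715,380; Central Wellness $78,320; Lower Nutrition $1,451,040. Sum = $4,765,705.
Difference $4,765,700 − $4,765,705 = −$5 applied to Meridian Outreach: Meridian Outreach becomes $715,375.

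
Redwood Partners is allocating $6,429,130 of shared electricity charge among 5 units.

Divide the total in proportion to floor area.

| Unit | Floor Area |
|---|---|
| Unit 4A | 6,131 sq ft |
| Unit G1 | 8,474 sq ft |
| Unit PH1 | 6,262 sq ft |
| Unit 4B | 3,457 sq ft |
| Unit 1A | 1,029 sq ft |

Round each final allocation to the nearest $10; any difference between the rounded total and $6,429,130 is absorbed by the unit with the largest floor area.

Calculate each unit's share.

Unit 4A: $1,554,730 | Unit G1: $2,148,870 | Unit PH1: $1,587,950 | Unit 4B: $876,640 | Unit 1A: $260,940

Combined floor area = 25,353.
Pro-rata amounts: Unit 4A 6,131/25,353 × $6,429,130 = 1,554,727.09; Unit G1 8,474/25,353 × $6,429,130 = 2,148,875.78; Unit PH1 6,262/25,353 × $6,429,130 = 1,587,946.68; Unit 4B 3,457/25,353 × $6,429,130 = 876,641.91; Unit 1A 1,029/25,353 × $6,429,130 = 260,938.54.
After rounding ($10): Unit 4A $1,554,730; Unit G1 $2,148,880; Unit PH1 $1,587,950; Unit 4B $876,640; Unit 1A $260,940. Sum = $6,429,140.
Difference $6,429,130 − $6,429,140 = −$10 applied to largest floor area (Unit G1): Unit G1 becomes $2,148,870.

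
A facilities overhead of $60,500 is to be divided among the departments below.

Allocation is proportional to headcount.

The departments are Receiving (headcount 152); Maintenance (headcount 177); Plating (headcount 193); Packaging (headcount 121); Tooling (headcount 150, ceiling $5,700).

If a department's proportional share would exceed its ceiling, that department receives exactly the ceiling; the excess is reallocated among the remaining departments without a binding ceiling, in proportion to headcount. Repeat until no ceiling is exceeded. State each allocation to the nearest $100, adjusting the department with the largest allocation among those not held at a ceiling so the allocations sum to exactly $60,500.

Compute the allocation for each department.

Headcount total: 793.
Proportional shares (ignoring caps): Receiving 11,596.47; Maintenance 13,503.78; Plating 14,724.46; Packaging 9,231.40; Tooling 11,443.88.
Held at cap: Tooling ($5,700); balance $54,800 reallocated over remaining headcount 643.
Remaining shares: Receiving 12,954.28 → $13,000; Maintenance 15,084.91 → $15,100; Plating 16,448.52 → $16,400; Packaging 10,312.29 → $10,300.

Receiving: $13,000; Maintenance: $15,100; Plating: $16,400; Packaging: $10,300; Tooling: $5,700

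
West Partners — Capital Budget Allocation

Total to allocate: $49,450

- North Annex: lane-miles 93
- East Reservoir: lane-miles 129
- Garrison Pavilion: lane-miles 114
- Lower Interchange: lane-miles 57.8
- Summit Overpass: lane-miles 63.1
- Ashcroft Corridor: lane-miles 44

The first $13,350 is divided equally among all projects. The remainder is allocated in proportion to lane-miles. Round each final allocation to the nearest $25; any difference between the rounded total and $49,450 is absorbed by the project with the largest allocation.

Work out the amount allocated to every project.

$13,350 shared equally gives $2,225 per project.
Remainder $36,100 by lane-miles (total 500.9): North Annex 6,702.54 → $6,700; East Reservoir 9,297.07 → $9,300; Garrison Pavilion 8,216.01 → $8,225; Lower Interchange 4,165.66 → $4,175; Summit Overpass 4,547.63 → $4,550; Ashcroft Corridor 3,171.09 → $3,175.
Rounding difference −$25 on remainder applied to East Reservoir.
Totals: North Annex $2,225 + $6,700 = $8,925; East Reservoir $2,225 + $9,275 = $11,500; Garrison Pavilion $2,225 + $8,225 = $10,450; Lower Interchange $2,225 + $4,175 = $6,400; Summit Overpass $2,225 + $4,550 = $6,775; Ashcroft Corridor $2,225 + $3,175 = $5,400.

North Annex: $8,925 | East Reservoir: $11,500 | Garrison Pavilion: $10,450 | Lower Interchange: $6,400 | Summit Overpass: $6,775 | Ashcroft Corridor: $5,400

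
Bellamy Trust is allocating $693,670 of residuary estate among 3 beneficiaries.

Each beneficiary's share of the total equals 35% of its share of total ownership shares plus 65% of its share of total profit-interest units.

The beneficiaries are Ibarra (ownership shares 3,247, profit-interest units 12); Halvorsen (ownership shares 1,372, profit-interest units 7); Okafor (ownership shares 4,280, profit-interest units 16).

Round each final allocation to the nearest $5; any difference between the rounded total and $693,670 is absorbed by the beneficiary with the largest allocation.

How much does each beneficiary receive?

Ibarra: $243,175; Halvorsen: $127,610; Okafor: $322,885

Ownership shares total 8,899; profit-interest units total 35.
Blended shares (35% ownership shares + 65% profit-interest units): Ibarra 0.3506; Halvorsen 0.1840; Okafor 0.4655.
Proportional shares: Ibarra 243,174.69; Halvorsen 127,608.31; Okafor 322,887.00.
After rounding ($5): Ibarra $243,175; Halvorsen $127,610; Okafor $322,885. Sum = $693,670.
Sum already equals the total — no adjustment.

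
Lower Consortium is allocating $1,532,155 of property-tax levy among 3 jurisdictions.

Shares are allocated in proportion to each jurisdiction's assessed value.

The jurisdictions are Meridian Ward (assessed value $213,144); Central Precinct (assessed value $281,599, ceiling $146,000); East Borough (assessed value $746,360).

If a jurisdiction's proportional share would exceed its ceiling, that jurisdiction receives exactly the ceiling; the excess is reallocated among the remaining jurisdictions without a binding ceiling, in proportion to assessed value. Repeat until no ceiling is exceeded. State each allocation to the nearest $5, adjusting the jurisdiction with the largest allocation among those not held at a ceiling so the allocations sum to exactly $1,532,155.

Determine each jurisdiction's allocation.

Sum of assessed value: 1,241,103.
Unconstrained shares: Meridian Ward 263,128.56; Central Precinct 347,636.99; East Borough 921,389.45.
Capped: Central Precinct ($146,000); balance $1,386,155 reallocated over remaining assessed value 959,504.
Shares after redistribution: Meridian Ward 307,920.16 → $307,920; East Borough 1,078,234.84 → $1,078,235.

Meridian Ward: $307,920 · Central Precinct: $146,000 · East Borough: $1,078,235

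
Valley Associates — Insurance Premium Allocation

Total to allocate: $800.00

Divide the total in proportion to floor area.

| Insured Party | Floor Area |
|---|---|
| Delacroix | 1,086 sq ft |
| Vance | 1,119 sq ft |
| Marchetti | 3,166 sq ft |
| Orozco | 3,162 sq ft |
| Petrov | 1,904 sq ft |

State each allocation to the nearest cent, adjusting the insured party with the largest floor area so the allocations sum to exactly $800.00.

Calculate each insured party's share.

Delacroix: $83.24; Vance: $85.77; Marchetti: $242.68; Orozco: $242.37; Petrov: $145.94

Combined floor area = 1,086 + 1,119 + 3,166 + 3,162 + 1,904 = 10,437.
Pro-rata amounts: Delacroix 83.2423; Vance 85.7718; Marchetti 242.6751; Orozco 242.3685; Petrov 145.9423.
Rounded to nearest cent: Delacroix $83.24; Vance $85.77; Marchetti $242.68; Orozco $242.37; Petrov $145.94. Sum = $800.00.
Sum already equals the total — no adjustment.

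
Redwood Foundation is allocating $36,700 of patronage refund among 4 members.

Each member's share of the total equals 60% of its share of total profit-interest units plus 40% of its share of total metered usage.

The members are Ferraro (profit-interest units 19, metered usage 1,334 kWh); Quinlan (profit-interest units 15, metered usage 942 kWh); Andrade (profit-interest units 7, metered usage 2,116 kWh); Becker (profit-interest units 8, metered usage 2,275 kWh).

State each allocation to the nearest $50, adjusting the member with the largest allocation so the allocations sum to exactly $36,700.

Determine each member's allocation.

Ferraro: $11,500 | Quinlan: $8,800 | Andrade: $7,800 | Becker: $8,600

Profit-interest units total 49; metered usage total 6,667.
Composite weights (60% profit-interest units + 40% metered usage): Ferraro 0.3127; Quinlan 0.2402; Andrade 0.2127; Becker 0.2345.
Pro-rata amounts: Ferraro 11,475.69; Quinlan 8,815.00; Andrade 7,804.91; Becker 8,604.40.
At nearest $50: Ferraro $11,500; Quinlan $8,800; Andrade $7,800; Becker $8,600. Sum = $36,700.
Sum already equals the total — no adjustment.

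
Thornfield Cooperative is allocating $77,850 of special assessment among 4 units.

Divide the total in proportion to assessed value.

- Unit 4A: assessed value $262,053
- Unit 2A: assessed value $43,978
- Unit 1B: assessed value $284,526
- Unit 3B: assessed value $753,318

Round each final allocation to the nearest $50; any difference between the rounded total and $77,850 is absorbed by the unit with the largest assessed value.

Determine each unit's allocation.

Unit 4A: $15,200; Unit 2A: $2,550; Unit 1B: $16,500; Unit 3B: $43,600

Combined assessed value = 1,343,875.
Pro-rata amounts: Unit 4A 262,053/1,343,875 × $77,850 = 15,180.60; Unit 2A 43,978/1,343,875 × $77,850 = 2,547.62; Unit 1B 284,526/1,343,875 × $77,850 = 16,482.45; Unit 3B 753,318/1,343,875 × $77,850 = 43,639.33.
At nearest $50: Unit 4A $15,200; Unit 2A $2,550; Unit 1B $16,500; Unit 3B $43,650. Sum = $77,900.
Difference $77,850 − $77,900 = −$50 applied to largest assessed value (Unit 3B): Unit 3B becomes $43,600.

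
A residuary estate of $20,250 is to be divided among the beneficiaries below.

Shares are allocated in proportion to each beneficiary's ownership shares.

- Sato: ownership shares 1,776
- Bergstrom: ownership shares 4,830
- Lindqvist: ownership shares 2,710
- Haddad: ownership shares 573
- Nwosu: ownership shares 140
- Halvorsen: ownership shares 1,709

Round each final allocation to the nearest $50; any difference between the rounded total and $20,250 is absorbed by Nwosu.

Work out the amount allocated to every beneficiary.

Total ownership shares = 11,738.
Unrounded shares: Sato 1,776/11,738 × $20,250 = 3,063.90; Bergstrom 4,830/11,738 × $20,250 = 8,332.55; Lindqvist 2,710/11,738 × $20,250 = 4,675.20; Haddad 573/11,738 × $20,250 = 988.52; Nwosu 140/11,738 × $20,250 = 241.52; Halvorsen 1,709/11,738 × $20,250 = 2,948.31.
At nearest $50: Sato $3,050; Bergstrom $8,350; Lindqvist $4,700; Haddad $1,000; Nwosu $250; Halvorsen $2,950. Sum = $20,300.
Difference $20,250 − $20,300 = −$50 applied to Nwosu: Nwosu becomes $200.

Sato: $3,050; Bergstrom: $8,350; Lindqvist: $4,700; Haddad: $1,000; Nwosu: $200; Halvorsen: $2,950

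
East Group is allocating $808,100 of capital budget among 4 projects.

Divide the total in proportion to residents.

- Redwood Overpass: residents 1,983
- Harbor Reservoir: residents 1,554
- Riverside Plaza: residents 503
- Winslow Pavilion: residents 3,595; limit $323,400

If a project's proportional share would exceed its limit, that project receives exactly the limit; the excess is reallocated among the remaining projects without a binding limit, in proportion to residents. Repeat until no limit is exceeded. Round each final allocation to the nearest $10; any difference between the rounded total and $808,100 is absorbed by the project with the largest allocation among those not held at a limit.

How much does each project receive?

Sum of residents: 7,635.
Unconstrained shares: Redwood Overpass 209,883.73; Harbor Reservoir 164,477.72; Riverside Plaza 53,238.28; Winslow Pavilion 380,500.26.
Cap binds for Winslow Pavilion ($323,400); balance $484,700 reallocated over remaining residents 4,040.
Shares after redistribution: Redwood Overpass 237,910.92 → $237,910; Harbor Reservoir 186,441.53 → $186,440; Riverside Plaza 60,347.55 → $60,350.

Redwood Overpass: $237,910 · Harbor Reservoir: $186,440 · Riverside Plaza: $60,350 · Winslow Pavilion: $323,400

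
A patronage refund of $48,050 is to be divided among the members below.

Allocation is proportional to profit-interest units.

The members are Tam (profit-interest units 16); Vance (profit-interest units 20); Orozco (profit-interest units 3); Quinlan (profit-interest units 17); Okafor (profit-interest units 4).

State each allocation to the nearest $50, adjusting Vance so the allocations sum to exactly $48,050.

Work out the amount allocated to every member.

Tam: $12,800 | Vance: $16,050 | Orozco: $2,400 | Quinlan: $13,600 | Okafor: $3,200

Profit-interest units total: 60.
Unrounded shares: Tam 16/60 × $48,050 = 12,813.33; Vance 20/60 × $48,050 = 16,016.67; Orozco 3/60 × $48,050 = 2,402.50; Quinlan 17/60 × $48,050 = 13,614.17; Okafor 4/60 × $48,050 = 3,203.33.
At nearest $50: Tam $12,800; Vance $16,000; Orozco $2,400; Quinlan $13,600; Okafor $3,200. Sum = $48,000.
Difference $48,050 − $48,000 = +$50 applied to Vance: Vance becomes $16,050.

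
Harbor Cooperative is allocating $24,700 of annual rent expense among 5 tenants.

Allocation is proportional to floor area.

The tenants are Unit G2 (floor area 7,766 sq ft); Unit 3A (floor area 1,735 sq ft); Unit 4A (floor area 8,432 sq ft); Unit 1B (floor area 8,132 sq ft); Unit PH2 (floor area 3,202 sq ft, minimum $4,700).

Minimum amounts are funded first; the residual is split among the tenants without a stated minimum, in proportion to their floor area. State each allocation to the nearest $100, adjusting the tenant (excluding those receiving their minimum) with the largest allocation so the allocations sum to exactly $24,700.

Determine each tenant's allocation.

Unit G2: $6,000 · Unit 3A: $1,300 · Unit 4A: $6,500 · Unit 1B: $6,200 · Unit PH2: $4,700

Guaranteed amounts: Unit PH2 $4,700. Balance $20,000.
Balance split over remaining floor area 26,065: Unit G2 5,958.95 → $6,000; Unit 3A 1,331.29 → $1,300; Unit 4A 6,469.98 → $6,500; Unit 1B 6,239.79 → $6,200.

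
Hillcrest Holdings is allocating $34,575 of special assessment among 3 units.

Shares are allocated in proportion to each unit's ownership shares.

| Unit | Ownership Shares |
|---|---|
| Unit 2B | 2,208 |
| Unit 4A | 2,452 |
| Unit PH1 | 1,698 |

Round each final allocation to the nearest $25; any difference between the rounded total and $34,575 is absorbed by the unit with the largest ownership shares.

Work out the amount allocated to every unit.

Sum of ownership shares: 6,358.
Proportional shares: Unit 2B 2,208/6,358 × $34,575 = 12,007.17; Unit 4A 2,452/6,358 × $34,575 = 13,334.05; Unit PH1 1,698/6,358 × $34,575 = 9,233.78.
Rounded to nearest $25: Unit 2B $12,000; Unit 4A $13,325; Unit PH1 $9,225. Sum = $34,550.
Difference $34,575 − $34,550 = +$25 applied to largest ownership shares (Unit 4A): Unit 4A becomes $13,350.

Unit 2B: $12,000 | Unit 4A: $13,350 | Unit PH1: $9,225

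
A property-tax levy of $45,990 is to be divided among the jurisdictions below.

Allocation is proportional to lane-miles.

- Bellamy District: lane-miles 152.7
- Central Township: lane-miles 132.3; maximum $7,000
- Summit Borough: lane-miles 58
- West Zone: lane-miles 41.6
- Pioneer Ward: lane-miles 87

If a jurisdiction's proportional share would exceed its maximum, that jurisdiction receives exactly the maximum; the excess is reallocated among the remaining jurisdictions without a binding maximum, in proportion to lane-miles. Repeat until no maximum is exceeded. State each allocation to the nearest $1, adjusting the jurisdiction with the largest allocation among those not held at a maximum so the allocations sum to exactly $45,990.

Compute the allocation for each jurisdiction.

Total lane-miles = 471.6.
Unconstrained shares: Bellamy District 14,891.16; Central Township 12,901.77; Summit Borough 5,656.11; West Zone 4,056.79; Pioneer Ward 8,484.16.
Held at cap: Central Township ($7,000); balance $38,990 reallocated over remaining lane-miles 339.3.
Redistributed shares: Bellamy District 17,547.22 → $17,547; Summit Borough 6,664.96 → $6,665; West Zone 4,780.38 → $4,780; Pioneer Ward 9,997.44 → $9,997.
Rounding difference +$1 applied to Bellamy District → $17,548.

Bellamy District: $17,548 · Central Township: $7,000 · Summit Borough: $6,665 · West Zone: $4,780 · Pioneer Ward: $9,997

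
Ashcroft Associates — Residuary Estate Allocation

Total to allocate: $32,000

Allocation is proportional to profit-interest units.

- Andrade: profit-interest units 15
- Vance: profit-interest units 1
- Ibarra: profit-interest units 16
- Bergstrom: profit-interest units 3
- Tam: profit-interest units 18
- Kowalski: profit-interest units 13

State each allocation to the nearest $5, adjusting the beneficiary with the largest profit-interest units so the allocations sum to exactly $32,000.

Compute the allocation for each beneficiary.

Combined profit-interest units = 66.
Unrounded shares: Andrade 15/66 × $32,000 = 7,272.73; Vance 1/66 × $32,000 = 484.85; Ibarra 16/66 × $32,000 = 7,757.58; Bergstrom 3/66 × $32,000 = 1,454.55; Tam 18/66 × $32,000 = 8,727.27; Kowalski 13/66 × $32,000 = 6,303.03.
After rounding ($5): Andrade $7,275; Vance $485; Ibarra $7,760; Bergstrom $1,455; Tam $8,725; Kowalski $6,305. Sum = $32,005.
Difference $32,000 − $32,005 = −$5 applied to largest profit-interest units (Tam): Tam becomes $8,720.

Andrade: $7,275 | Vance: $485 | Ibarra: $7,760 | Bergstrom: $1,455 | Tam: $8,720 | Kowalski: $6,305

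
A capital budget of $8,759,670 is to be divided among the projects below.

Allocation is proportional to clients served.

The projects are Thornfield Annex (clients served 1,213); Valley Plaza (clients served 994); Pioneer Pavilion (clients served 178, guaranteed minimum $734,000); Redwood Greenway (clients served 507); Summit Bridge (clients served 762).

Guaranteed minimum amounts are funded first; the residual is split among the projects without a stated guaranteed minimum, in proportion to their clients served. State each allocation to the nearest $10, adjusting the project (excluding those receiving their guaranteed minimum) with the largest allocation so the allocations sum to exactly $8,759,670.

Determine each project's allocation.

Guaranteed amounts: Pioneer Pavilion $734,000. Residual $8,025,670.
Residual split over remaining clients served 3,476: Thornfield Annex 2,800,672.53 → $2,800,670; Valley Plaza 2,295,027.61 → $2,295,030; Redwood Greenway 1,170,602.62 → $1,170,600; Summit Bridge 1,759,367.24 → $1,759,370.

Thornfield Annex: $2,800,670; Valley Plaza: $2,295,030; Pioneer Pavilion: $734,000; Redwood Greenway: $1,170,600; Summit Bridge: $1,759,370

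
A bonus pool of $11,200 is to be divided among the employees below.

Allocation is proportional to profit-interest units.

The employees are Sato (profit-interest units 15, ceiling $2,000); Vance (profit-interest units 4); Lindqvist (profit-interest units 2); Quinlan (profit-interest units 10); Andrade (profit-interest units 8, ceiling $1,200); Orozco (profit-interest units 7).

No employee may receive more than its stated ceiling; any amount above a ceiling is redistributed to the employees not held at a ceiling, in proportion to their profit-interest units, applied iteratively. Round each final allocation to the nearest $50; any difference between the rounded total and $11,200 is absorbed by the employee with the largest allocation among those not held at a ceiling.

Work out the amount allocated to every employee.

Sum of profit-interest units: 46.
Proportional shares (ignoring caps): Sato 3,652.17; Vance 973.91; Lindqvist 486.96; Quinlan 2,434.78; Andrade 1,947.83; Orozco 1,704.35.
Cap binds for Sato ($2,000), Andrade ($1,200); residual $8,000 reallocated over remaining profit-interest units 23.
Remaining shares: Vance 1,391.30 → $1,400; Lindqvist 695.65 → $700; Quinlan 3,478.26 → $3,500; Orozco 2,434.78 → $2,450.
Rounding difference −$50 applied to Quinlan → $3,450.

Sato: $2,000 | Vance: $1,400 | Lindqvist: $700 | Quinlan: $3,450 | Andrade: $1,200 | Orozco: $2,450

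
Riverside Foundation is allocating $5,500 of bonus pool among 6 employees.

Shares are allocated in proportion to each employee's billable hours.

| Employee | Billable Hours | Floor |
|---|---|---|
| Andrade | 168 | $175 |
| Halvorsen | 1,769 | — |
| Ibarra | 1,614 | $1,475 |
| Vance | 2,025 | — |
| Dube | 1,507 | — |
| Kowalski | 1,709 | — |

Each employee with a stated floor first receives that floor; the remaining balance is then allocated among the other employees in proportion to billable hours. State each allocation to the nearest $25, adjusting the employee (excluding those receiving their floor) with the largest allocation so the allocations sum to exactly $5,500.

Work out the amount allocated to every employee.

Andrade: $175 · Halvorsen: $975 · Ibarra: $1,475 · Vance: $1,100 · Dube: $825 · Kowalski: $950

Fund the minimums — Andrade $175; Ibarra $1,475. Remaining pool $3,850.
Remaining pool split over remaining billable hours 7,010: Halvorsen 971.56 → $975; Vance 1,112.16 → $1,100; Dube 827.67 → $825; Kowalski 938.61 → $950.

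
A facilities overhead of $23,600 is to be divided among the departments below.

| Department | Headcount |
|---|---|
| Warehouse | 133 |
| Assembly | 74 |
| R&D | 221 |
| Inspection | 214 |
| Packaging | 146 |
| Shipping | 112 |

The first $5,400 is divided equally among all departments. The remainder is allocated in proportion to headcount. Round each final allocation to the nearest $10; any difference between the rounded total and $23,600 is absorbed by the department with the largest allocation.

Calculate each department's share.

Equal tier: $5,400 ÷ 6 = $900 apiece.
Remainder $18,200 by headcount (total 900): Warehouse 2,689.56 → $2,690; Assembly 1,496.44 → $1,500; R&D 4,469.11 → $4,470; Inspection 4,327.56 → $4,330; Packaging 2,952.44 → $2,950; Shipping 2,264.89 → $2,260.
Totals: Warehouse $900 + $2,690 = $3,590; Assembly $900 + $1,500 = $2,400; R&D $900 + $4,470 = $5,370; Inspection $900 + $4,330 = $5,230; Packaging $900 + $2,950 = $3,850; Shipping $900 + $2,260 = $3,160.

Warehouse: $3,590; Assembly: $2,400; R&D: $5,370; Inspection: $5,230; Packaging: $3,850; Shipping: $3,160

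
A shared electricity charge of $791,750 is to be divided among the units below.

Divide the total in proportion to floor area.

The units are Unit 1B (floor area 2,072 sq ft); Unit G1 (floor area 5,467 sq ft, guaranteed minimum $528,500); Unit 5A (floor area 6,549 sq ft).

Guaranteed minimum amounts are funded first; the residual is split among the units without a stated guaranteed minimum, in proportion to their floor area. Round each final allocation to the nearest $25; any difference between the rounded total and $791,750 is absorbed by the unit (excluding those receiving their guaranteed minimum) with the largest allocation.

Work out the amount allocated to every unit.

Fund the minimums — Unit G1 $528,500. Remaining pool $263,250.
Remaining pool split over remaining floor area 8,621: Unit 1B 63,270.39 → $63,275; Unit 5A 199,979.61 → $199,975.

Unit 1B: $63,275 · Unit G1: $528,500 · Unit 5A: $199,975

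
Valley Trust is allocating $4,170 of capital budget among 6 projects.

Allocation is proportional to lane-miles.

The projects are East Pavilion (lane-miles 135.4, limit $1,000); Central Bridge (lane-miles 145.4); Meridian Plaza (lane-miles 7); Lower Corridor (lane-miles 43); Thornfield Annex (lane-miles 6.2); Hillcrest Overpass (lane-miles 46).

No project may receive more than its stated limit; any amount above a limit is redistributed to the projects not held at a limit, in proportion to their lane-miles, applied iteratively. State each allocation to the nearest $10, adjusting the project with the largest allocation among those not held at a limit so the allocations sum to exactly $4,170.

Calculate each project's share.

Sum of lane-miles: 383.
Pro-rata shares before constraints: East Pavilion 1,474.20; Central Bridge 1,583.08; Meridian Plaza 76.21; Lower Corridor 468.17; Thornfield Annex 67.50; Hillcrest Overpass 500.84.
Cap binds for East Pavilion ($1,000); residual $3,170 reallocated over remaining lane-miles 247.6.
Shares after redistribution: Central Bridge 1,861.54 → $1,860; Meridian Plaza 89.62 → $90; Lower Corridor 550.53 → $550; Thornfield Annex 79.38 → $80; Hillcrest Overpass 588.93 → $590.

East Pavilion: $1,000 · Central Bridge: $1,860 · Meridian Plaza: $90 · Lower Corridor: $550 · Thornfield Annex: $80 · Hillcrest Overpass: $590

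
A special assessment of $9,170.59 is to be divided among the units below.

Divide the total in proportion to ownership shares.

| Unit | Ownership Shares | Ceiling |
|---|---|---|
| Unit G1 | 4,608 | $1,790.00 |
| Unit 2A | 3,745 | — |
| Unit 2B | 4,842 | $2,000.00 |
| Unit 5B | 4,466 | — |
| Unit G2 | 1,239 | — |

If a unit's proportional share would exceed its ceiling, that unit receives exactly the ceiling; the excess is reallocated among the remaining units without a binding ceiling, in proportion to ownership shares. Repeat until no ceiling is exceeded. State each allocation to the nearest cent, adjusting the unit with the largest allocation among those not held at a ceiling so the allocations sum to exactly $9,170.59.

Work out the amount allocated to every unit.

Unit G1: $1,790.00 | Unit 2A: $2,132.31 | Unit 2B: $2,000.00 | Unit 5B: $2,542.82 | Unit G2: $705.46

Ownership shares total: 18,900.
Proportional shares (ignoring caps): Unit G1 2,235.8772; Unit 2A 1,817.1354; Unit 2B 2,349.4178; Unit 5B 2,166.9765; Unit G2 601.1831.
Capped: Unit G1 ($1,790.00), Unit 2B ($2,000.00); remaining pool $5,380.59 reallocated over remaining ownership shares 9,450.
Remaining shares: Unit 2A 2,132.3079 → $2,132.31; Unit 5B 2,542.8270 → $2,542.83; Unit G2 705.4551 → $705.46.
Rounding difference −$0.01 applied to Unit 5B → $2,542.82.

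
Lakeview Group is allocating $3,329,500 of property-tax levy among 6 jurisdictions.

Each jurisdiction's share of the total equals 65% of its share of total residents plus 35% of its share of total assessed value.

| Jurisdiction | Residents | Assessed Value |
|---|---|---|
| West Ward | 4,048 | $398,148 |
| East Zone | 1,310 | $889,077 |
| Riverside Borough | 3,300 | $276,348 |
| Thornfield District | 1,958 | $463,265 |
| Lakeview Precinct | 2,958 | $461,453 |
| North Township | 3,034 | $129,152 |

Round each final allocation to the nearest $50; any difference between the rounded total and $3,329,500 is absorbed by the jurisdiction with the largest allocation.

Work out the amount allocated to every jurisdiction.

Residents total 16,608; assessed value total 2,617,443.
Blended shares (65% residents + 35% assessed value): West Ward 0.2117; East Zone 0.1702; Riverside Borough 0.1661; Thornfield District 0.1386; Lakeview Precinct 0.1775; North Township 0.1360.
Pro-rata amounts: West Ward 704,753.07; East Zone 566,535.49; Riverside Borough 553,054.61; Thornfield District 461,397.94; Lakeview Precinct 590,900.40; North Township 452,858.49.
Rounded to nearest $50: West Ward $704,750; East Zone $566,550; Riverside Borough $553,050; Thornfield District $461,400; Lakeview Precinct $590,900; North Township $452,850. Sum = $3,329,500.
Sum already equals the total — no adjustment.

West Ward: $704,750 · East Zone: $566,550 · Riverside Borough: $553,050 · Thornfield District: $461,400 · Lakeview Precinct: $590,900 · North Township: $452,850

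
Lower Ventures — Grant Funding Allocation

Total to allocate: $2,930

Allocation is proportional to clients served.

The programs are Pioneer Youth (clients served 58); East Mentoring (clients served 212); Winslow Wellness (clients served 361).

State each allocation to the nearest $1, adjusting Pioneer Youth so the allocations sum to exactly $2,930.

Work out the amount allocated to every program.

Total clients served = 631.
Pro-rata amounts: Pioneer Youth 58/631 × $2,930 = 269.32; East Mentoring 212/631 × $2,930 = 984.41; Winslow Wellness 361/631 × $2,930 = 1,676.28.
Rounded to nearest $1: Pioneer Youth $269; East Mentoring $984; Winslow Wellness $1,676. Sum = $2,929.
Difference $2,930 − $2,929 = +$1 applied to Pioneer Youth: Pioneer Youth becomes $270.

Pioneer Youth: $270 · East Mentoring: $984 · Winslow Wellness: $1,676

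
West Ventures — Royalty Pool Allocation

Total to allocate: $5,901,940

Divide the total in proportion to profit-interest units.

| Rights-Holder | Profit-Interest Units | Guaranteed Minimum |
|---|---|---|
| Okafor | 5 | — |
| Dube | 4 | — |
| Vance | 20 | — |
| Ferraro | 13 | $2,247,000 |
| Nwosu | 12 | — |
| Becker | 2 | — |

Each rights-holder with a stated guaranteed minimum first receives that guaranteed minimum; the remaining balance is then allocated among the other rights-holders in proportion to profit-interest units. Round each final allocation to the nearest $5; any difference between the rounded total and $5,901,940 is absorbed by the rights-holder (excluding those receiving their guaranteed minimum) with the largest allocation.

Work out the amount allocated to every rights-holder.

Okafor: $424,995; Dube: $339,995; Vance: $1,699,970; Ferraro: $2,247,000; Nwosu: $1,019,985; Becker: $169,995

Guaranteed amounts: Ferraro $2,247,000. Residual $3,654,940.
Residual split over remaining profit-interest units 43: Okafor 424,993.02 → $424,995; Dube 339,994.42 → $339,995; Vance 1,699,972.09 → $1,699,970; Nwosu 1,019,983.26 → $1,019,985; Becker 169,997.21 → $169,995.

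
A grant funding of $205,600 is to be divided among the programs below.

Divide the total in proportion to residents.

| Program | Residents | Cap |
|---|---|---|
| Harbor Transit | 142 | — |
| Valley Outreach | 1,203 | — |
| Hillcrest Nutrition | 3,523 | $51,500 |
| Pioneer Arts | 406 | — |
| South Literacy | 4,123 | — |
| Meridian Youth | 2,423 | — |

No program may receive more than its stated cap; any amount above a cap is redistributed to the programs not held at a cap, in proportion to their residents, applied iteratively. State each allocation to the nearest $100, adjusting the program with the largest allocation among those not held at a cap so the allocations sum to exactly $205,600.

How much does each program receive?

Combined residents = 11,820.
Unconstrained shares: Harbor Transit 2,469.98; Valley Outreach 20,925.28; Hillcrest Nutrition 61,279.93; Pioneer Arts 7,062.06; South Literacy 71,716.48; Meridian Youth 42,146.26.
Capped: Hillcrest Nutrition ($51,500); balance $154,100 reallocated over remaining residents 8,297.
Remaining shares: Harbor Transit 2,637.36 → $2,600; Valley Outreach 22,343.29 → $22,300; Pioneer Arts 7,540.63 → $7,500; South Literacy 76,576.39 → $76,600; Meridian Youth 45,002.33 → $45,000.
Rounding difference +$100 applied to South Literacy → $76,700.

Harbor Transit: $2,600 | Valley Outreach: $22,300 | Hillcrest Nutrition: $51,500 | Pioneer Arts: $7,500 | South Literacy: $76,700 | Meridian Youth: $45,000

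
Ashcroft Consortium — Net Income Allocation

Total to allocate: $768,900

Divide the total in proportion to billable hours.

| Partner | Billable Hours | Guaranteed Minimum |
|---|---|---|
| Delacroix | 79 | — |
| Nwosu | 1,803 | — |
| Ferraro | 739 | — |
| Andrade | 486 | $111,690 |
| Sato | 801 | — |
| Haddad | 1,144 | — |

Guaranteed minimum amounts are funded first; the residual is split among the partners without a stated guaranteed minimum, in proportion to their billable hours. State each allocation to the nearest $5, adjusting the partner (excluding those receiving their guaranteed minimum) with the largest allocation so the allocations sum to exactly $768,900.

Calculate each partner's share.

Delacroix: $11,370 | Nwosu: $259,520 | Ferraro: $106,370 | Andrade: $111,690 | Sato: $115,290 | Haddad: $164,660

Guaranteed amounts: Andrade $111,690. Remaining pool $657,210.
Remaining pool split over remaining billable hours 4,566: Delacroix 11,370.91 → $11,370; Nwosu 259,515.91 → $259,515; Ferraro 106,368.42 → $106,370; Sato 115,292.42 → $115,290; Haddad 164,662.34 → $164,660.
Rounding difference +$5 applied to Nwosu → $259,520.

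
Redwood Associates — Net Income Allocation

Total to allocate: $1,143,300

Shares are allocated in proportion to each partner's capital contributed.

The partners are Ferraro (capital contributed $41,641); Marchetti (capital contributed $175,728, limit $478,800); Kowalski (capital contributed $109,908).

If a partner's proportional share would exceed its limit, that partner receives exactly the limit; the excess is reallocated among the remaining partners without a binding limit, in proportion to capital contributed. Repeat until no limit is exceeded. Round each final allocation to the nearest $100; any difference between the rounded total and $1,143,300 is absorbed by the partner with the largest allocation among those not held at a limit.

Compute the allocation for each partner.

Capital contributed total: 327,277.
Pro-rata shares before constraints: Ferraro 145,467.46; Marchetti 613,883.11; Kowalski 383,949.43.
Cap binds for Marchetti ($478,800); remaining pool $664,500 reallocated over remaining capital contributed 151,549.
Redistributed shares: Ferraro 182,584.14 → $182,600; Kowalski 481,915.86 → $481,900.

Ferraro: $182,600 · Marchetti: $478,800 · Kowalski: $481,900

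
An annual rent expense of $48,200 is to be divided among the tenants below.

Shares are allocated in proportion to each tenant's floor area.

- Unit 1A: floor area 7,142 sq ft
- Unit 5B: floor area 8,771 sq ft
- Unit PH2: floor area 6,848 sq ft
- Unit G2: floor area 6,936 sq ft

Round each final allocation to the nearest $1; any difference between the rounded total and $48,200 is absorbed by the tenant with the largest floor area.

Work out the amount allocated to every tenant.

Sum of floor area: 29,697.
Raw shares: Unit 1A 7,142/29,697 × $48,200 = 11,591.89; Unit 5B 8,771/29,697 × $48,200 = 14,235.86; Unit PH2 6,848/29,697 × $48,200 = 11,114.71; Unit G2 6,936/29,697 × $48,200 = 11,257.54.
After rounding ($1): Unit 1A $11,592; Unit 5B $14,236; Unit PH2 $11,115; Unit G2 $11,258. Sum = $48,201.
Difference $48,200 − $48,201 = −$1 applied to largest floor area (Unit 5B): Unit 5B becomes $14,235.

Unit 1A: $11,592; Unit 5B: $14,235; Unit PH2: $11,115; Unit G2: $11,258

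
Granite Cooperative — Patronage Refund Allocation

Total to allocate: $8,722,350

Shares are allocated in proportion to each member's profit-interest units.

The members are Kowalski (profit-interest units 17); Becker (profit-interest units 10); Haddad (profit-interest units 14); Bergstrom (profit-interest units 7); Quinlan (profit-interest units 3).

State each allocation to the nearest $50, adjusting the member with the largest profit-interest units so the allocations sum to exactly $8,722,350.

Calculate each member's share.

Kowalski: $2,907,450 · Becker: $1,710,250 · Haddad: $2,394,350 · Bergstrom: $1,197,200 · Quinlan: $513,100

Profit-interest units total: 17 + 10 + 14 + 7 + 3 = 51.
Raw shares: Kowalski 2,907,450.00; Becker 1,710,264.71; Haddad 2,394,370.59; Bergstrom 1,197,185.29; Quinlan 513,079.41.
After rounding ($50): Kowalski $2,907,450; Becker $1,710,250; Haddad $2,394,350; Bergstrom $1,197,200; Quinlan $513,100. Sum = $8,722,350.
No rounding difference to absorb.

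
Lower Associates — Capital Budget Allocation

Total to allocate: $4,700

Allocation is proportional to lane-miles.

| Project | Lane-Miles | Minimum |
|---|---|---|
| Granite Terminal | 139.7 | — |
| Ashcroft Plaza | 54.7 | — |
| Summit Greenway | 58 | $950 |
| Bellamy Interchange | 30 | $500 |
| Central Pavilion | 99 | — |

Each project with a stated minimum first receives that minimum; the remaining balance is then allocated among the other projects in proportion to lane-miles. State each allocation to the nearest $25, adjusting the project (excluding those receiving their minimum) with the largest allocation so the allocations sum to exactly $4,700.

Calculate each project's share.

Guaranteed amounts: Summit Greenway $950; Bellamy Interchange $500. Remaining pool $3,250.
Remaining pool split over remaining lane-miles 293.4: Granite Terminal 1,547.46 → $1,550; Ashcroft Plaza 605.91 → $600; Central Pavilion 1,096.63 → $1,100.

Granite Terminal: $1,550; Ashcroft Plaza: $600; Summit Greenway: $950; Bellamy Interchange: $500; Central Pavilion: $1,100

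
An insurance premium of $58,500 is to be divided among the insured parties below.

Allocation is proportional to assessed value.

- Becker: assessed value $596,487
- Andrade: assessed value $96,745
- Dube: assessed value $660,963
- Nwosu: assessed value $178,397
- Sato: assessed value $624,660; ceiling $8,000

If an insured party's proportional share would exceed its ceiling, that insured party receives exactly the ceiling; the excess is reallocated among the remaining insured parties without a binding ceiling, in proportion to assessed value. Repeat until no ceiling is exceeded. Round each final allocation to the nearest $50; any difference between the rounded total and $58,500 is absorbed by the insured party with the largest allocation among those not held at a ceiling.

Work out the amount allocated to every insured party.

Becker: $19,650 · Andrade: $3,200 · Dube: $21,750 · Nwosu: $5,900 · Sato: $8,000

Combined assessed value = 2,157,252.
Proportional shares (ignoring caps): Becker 16,175.43; Andrade 2,623.51; Dube 17,923.88; Nwosu 4,837.74; Sato 16,939.43.
Held at cap: Sato ($8,000); remaining pool $50,500 reallocated over remaining assessed value 1,532,592.
Shares after redistribution: Becker 19,654.67 → $19,650; Andrade 3,187.82 → $3,200; Dube 21,779.20 → $21,800; Nwosu 5,878.31 → $5,900.
Rounding difference −$50 applied to Dube → $21,750.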